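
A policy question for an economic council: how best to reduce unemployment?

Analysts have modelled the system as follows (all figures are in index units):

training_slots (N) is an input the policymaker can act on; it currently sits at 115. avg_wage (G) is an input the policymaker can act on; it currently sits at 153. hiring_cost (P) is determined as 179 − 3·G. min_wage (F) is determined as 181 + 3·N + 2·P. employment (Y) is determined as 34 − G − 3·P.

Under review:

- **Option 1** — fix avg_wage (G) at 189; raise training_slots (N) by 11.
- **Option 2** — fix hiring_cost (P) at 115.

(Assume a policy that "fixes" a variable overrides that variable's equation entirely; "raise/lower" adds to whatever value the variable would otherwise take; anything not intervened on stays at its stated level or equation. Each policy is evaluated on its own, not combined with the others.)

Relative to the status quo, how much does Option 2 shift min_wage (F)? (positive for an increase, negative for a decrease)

790

Baseline:
  N = 115
  G = 153
  P = 179 − 3·153 = -280
  F = 181 + 3·115 + 2·(-280) = -34
Option 2 (P := 115):
  N = 115
  G = 153
  P = 115
  F = 181 + 3·115 + 2·115 = 756
Change in F: 756 − (-34) = 790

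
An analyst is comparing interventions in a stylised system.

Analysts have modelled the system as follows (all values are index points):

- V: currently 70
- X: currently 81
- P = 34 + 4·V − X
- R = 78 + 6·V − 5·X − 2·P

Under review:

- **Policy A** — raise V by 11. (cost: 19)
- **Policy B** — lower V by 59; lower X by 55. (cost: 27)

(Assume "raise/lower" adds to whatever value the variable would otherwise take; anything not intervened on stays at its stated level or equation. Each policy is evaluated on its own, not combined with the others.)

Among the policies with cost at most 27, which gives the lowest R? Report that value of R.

Policy A (V + 11):
  V = 70 + 11 = 81
  X = 81
  P = 34 + 4·81 − 81 = 277
  R = 78 + 6·81 − 5·81 − 2·277 = -395
Policy B (V − 59, X − 55):
  V = 70 − 59 = 11
  X = 81 − 55 = 26
  P = 34 + 4·11 − 26 = 52
  R = 78 + 6·11 − 5·26 − 2·52 = -90
Comparing — Policy A: R=-395, Policy B: R=-90. Lowest is -395 (Policy A).

-395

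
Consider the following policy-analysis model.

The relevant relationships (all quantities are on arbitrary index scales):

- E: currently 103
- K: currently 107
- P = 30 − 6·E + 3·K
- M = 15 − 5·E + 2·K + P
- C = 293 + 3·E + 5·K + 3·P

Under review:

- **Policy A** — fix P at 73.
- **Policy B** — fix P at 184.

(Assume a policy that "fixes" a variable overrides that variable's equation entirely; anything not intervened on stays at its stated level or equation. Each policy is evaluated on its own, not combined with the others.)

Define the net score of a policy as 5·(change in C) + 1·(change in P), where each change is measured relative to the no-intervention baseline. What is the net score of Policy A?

Baseline:
  E = 103
  K = 107
  P = 30 − 6·103 + 3·107 = -267
  C = 293 + 3·103 + 5·107 + 3·(-267) = 336
Policy A (P := 73):
  E = 103
  K = 107
  P = 73
  C = 293 + 3·103 + 5·107 + 3·73 = 1356
ΔC = 1356 − 336 = 1020; ΔP = 73 − (-267) = 340
Score = 5·1020 + 1·340 = 5440

5440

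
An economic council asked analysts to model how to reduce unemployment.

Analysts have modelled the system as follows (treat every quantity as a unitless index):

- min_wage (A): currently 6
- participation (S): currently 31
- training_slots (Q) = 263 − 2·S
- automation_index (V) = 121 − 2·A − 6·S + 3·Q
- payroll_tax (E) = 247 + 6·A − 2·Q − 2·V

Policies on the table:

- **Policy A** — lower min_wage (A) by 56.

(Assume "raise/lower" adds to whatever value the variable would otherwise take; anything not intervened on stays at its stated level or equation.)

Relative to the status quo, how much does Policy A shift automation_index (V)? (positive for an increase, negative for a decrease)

112

Baseline:
  A = 6
  S = 31
  Q = 263 − 2·31 = 201
  V = 121 − 2·6 − 6·31 + 3·201 = 526
Policy A (A − 56):
  A = 6 − 56 = -50
  S = 31
  Q = 263 − 2·31 = 201
  V = 121 − 2·(-50) − 6·31 + 3·201 = 638
Change in V: 638 − 526 = 112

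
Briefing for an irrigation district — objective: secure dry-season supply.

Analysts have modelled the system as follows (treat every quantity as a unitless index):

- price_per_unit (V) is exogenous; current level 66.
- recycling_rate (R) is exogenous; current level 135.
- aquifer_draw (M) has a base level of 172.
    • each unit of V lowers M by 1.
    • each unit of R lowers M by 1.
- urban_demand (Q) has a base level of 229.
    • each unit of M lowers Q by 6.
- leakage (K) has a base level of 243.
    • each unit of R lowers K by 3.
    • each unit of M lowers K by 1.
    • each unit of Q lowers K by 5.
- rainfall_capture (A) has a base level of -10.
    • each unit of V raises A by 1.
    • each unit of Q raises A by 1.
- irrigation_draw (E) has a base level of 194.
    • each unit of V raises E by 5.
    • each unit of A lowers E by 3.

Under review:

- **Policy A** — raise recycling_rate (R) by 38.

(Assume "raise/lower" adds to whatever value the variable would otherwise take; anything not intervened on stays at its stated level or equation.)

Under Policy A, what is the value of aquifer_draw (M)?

-67

Policy A (R + 38):
  V = 66
  R = 135 + 38 = 173
  M = 172 − 66 − 173 = -67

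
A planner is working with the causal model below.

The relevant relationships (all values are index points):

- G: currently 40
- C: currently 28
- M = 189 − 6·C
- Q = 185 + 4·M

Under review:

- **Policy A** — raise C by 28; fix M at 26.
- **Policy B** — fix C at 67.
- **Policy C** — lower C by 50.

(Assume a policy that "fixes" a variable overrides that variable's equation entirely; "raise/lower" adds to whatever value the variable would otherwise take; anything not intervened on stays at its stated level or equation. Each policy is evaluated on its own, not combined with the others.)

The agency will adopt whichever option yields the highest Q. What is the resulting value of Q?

1469

Policy A (C + 28, M := 26):
  C = 28 + 28 = 56
  M = 26
  Q = 185 + 4·26 = 289
Policy B (C := 67):
  C = 67
  M = 189 − 6·67 = -213
  Q = 185 + 4·(-213) = -667
Policy C (C − 50):
  C = 28 − 50 = -22
  M = 189 − 6·(-22) = 321
  Q = 185 + 4·321 = 1469
Comparing — Policy A: Q=289, Policy B: Q=-667, Policy C: Q=1469. Highest is 1469 (Policy C).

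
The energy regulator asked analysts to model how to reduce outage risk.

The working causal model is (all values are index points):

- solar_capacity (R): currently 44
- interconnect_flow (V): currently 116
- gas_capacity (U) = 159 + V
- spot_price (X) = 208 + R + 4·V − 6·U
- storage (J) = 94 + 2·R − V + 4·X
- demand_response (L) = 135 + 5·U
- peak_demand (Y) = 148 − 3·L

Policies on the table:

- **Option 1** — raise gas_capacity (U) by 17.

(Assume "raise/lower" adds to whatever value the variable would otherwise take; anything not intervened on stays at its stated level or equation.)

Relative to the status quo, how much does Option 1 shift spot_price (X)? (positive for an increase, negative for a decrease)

Baseline:
  R = 44
  V = 116
  U = 159 + 116 = 275
  X = 208 + 44 + 4·116 − 6·275 = -934
Option 1 (U + 17):
  R = 44
  V = 116
  U = 159 + 116 (+17 from intervention) = 292
  X = 208 + 44 + 4·116 − 6·292 = -1036
Change in X: -1036 − (-934) = -102

-102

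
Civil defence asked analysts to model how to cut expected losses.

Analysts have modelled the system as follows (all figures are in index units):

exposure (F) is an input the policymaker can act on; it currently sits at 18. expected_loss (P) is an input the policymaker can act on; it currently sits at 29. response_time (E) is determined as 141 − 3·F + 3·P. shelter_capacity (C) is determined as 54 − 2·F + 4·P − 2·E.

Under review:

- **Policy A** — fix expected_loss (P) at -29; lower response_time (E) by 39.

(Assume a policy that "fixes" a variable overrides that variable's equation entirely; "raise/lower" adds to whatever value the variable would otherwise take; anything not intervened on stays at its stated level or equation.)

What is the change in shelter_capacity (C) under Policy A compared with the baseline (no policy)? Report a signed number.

194

Baseline:
  F = 18
  P = 29
  E = 141 − 3·18 + 3·29 = 174
  C = 54 − 2·18 + 4·29 − 2·174 = -214
Policy A (P := -29, E − 39):
  F = 18
  P = -29
  E = 141 − 3·18 + 3·(-29) (−39 from intervention) = -39
  C = 54 − 2·18 + 4·(-29) − 2·(-39) = -20
Change in C: -20 − (-214) = 194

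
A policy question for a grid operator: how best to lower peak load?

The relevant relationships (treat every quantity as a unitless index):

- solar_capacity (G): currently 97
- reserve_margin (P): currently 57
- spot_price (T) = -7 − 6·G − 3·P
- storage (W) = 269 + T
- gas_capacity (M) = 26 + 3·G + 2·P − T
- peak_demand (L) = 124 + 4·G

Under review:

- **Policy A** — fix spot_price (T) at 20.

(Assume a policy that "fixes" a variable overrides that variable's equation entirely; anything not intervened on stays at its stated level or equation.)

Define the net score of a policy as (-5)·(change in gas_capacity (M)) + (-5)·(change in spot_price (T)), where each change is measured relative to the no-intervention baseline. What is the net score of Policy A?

Baseline:
  G = 97
  P = 57
  T = -7 − 6·97 − 3·57 = -760
  M = 26 + 3·97 + 2·57 − (-760) = 1191
Policy A (T := 20):
  G = 97
  P = 57
  T = 20
  M = 26 + 3·97 + 2·57 − 20 = 411
ΔM = 411 − 1191 = -780; ΔT = 20 − (-760) = 780
Score = (-5)·(-780) + (-5)·780 = 0

0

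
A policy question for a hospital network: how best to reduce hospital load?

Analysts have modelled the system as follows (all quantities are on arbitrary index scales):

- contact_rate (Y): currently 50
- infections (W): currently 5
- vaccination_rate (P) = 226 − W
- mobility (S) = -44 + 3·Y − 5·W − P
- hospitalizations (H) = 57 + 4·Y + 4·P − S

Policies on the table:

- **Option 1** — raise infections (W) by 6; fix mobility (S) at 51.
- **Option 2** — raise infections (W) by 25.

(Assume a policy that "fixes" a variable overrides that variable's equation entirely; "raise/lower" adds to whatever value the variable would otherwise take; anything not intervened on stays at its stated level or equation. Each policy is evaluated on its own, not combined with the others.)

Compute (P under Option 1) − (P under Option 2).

Option 1 (W + 6, S := 51):
  W = 5 + 6 = 11
  P = 226 − 11 = 215
Option 2 (W + 25):
  W = 5 + 25 = 30
  P = 226 − 30 = 196
P: 215 − 196 = 19

19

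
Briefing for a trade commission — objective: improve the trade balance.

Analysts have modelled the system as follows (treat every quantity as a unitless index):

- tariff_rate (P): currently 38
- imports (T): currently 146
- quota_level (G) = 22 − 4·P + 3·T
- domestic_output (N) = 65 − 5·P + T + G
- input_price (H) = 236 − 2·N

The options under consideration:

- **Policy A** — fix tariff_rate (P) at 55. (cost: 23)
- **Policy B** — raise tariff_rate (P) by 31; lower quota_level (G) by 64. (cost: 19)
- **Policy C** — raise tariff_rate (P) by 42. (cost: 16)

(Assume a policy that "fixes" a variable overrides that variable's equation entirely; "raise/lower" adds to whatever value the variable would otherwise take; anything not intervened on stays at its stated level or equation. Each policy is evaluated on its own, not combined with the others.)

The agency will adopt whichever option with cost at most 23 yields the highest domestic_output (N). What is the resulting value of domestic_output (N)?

176

Policy A (P := 55):
  P = 55
  T = 146
  G = 22 − 4·55 + 3·146 = 240
  N = 65 − 5·55 + 146 + 240 = 176
Policy B (P + 31, G − 64):
  P = 38 + 31 = 69
  T = 146
  G = 22 − 4·69 + 3·146 (−64 from intervention) = 120
  N = 65 − 5·69 + 146 + 120 = -14
Policy C (P + 42):
  P = 38 + 42 = 80
  T = 146
  G = 22 − 4·80 + 3·146 = 140
  N = 65 − 5·80 + 146 + 140 = -49
Comparing — Policy A: N=176, Policy B: N=-14, Policy C: N=-49. Highest is 176 (Policy A).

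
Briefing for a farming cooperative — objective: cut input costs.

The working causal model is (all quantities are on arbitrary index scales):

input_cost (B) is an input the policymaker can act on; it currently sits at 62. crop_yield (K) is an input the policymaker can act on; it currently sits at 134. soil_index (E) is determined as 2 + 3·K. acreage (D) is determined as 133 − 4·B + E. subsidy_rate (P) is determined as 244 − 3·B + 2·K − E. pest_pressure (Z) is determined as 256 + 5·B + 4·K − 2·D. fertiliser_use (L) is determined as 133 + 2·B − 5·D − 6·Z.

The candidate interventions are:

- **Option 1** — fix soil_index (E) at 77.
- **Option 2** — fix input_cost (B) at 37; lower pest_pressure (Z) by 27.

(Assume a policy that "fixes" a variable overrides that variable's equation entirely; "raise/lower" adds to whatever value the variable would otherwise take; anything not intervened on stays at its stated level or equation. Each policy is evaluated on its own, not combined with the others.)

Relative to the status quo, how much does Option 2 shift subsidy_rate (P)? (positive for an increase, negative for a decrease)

Baseline:
  B = 62
  K = 134
  E = 2 + 3·134 = 404
  P = 244 − 3·62 + 2·134 − 404 = -78
Option 2 (B := 37, Z − 27):
  B = 37
  K = 134
  E = 2 + 3·134 = 404
  P = 244 − 3·37 + 2·134 − 404 = -3
Change in P: -3 − (-78) = 75

75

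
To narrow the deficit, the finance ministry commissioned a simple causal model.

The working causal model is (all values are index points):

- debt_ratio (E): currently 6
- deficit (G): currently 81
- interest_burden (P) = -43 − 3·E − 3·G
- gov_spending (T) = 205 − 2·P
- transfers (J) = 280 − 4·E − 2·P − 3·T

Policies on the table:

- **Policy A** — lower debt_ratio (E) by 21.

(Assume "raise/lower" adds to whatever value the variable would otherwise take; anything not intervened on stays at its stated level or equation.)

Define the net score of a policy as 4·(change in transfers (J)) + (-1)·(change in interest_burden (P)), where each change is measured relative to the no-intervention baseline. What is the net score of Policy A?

1281

Baseline:
  E = 6
  G = 81
  P = -43 − 3·6 − 3·81 = -304
  T = 205 − 2·(-304) = 813
  J = 280 − 4·6 − 2·(-304) − 3·813 = -1575
Policy A (E − 21):
  E = 6 − 21 = -15
  G = 81
  P = -43 − 3·(-15) − 3·81 = -241
  T = 205 − 2·(-241) = 687
  J = 280 − 4·(-15) − 2·(-241) − 3·687 = -1239
ΔJ = -1239 − (-1575) = 336; ΔP = -241 − (-304) = 63
Score = 4·336 + (-1)·63 = 1281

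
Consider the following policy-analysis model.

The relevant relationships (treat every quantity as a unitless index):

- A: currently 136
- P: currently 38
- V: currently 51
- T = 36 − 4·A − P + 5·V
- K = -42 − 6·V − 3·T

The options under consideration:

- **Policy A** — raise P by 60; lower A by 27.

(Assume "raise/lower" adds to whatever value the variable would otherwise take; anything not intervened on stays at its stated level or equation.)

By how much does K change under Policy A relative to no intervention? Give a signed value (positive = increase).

-144

Baseline:
  A = 136
  P = 38
  V = 51
  T = 36 − 4·136 − 38 + 5·51 = -291
  K = -42 − 6·51 − 3·(-291) = 525
Policy A (P + 60, A − 27):
  A = 136 − 27 = 109
  P = 38 + 60 = 98
  V = 51
  T = 36 − 4·109 − 98 + 5·51 = -243
  K = -42 − 6·51 − 3·(-243) = 381
Change in K: 381 − 525 = -144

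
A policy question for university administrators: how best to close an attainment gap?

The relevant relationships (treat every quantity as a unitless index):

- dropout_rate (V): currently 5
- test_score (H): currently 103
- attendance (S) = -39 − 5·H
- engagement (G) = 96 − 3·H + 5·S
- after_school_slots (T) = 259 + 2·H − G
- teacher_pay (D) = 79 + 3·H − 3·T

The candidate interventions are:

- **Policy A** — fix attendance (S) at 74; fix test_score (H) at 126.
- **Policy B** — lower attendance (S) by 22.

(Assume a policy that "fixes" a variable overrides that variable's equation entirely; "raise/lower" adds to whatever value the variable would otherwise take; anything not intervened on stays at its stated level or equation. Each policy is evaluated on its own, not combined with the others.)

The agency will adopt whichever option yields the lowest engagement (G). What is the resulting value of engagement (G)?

-3093

Policy A (S := 74, H := 126):
  H = 126
  S = 74
  G = 96 − 3·126 + 5·74 = 88
Policy B (S − 22):
  H = 103
  S = -39 − 5·103 (−22 from intervention) = -576
  G = 96 − 3·103 + 5·(-576) = -3093
Comparing — Policy A: G=88, Policy B: G=-3093. Lowest is -3093 (Policy B).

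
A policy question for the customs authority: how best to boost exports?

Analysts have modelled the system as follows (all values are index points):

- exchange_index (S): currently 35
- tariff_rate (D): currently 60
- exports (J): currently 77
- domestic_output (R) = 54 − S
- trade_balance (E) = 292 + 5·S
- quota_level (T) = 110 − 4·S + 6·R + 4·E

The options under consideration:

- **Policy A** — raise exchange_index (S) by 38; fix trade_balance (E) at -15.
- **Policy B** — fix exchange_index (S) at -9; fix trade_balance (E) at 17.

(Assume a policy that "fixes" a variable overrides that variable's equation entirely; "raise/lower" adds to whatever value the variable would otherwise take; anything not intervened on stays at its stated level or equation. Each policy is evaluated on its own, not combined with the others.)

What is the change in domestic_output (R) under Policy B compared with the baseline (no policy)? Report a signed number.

44

Baseline:
  S = 35
  R = 54 − 35 = 19
Policy B (S := -9, E := 17):
  S = -9
  R = 54 − (-9) = 63
Change in R: 63 − 19 = 44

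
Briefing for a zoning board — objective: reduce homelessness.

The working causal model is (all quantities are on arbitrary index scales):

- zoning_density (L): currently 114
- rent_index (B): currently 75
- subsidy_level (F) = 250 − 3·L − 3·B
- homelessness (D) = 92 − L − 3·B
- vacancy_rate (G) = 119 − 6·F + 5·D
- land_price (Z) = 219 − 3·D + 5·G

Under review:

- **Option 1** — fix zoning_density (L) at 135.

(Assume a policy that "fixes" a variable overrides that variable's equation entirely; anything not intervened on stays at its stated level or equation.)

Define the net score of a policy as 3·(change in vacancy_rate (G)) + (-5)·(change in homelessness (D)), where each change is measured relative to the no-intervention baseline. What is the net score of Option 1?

924

Baseline:
  L = 114
  B = 75
  F = 250 − 3·114 − 3·75 = -317
  D = 92 − 114 − 3·75 = -247
  G = 119 − 6·(-317) + 5·(-247) = 786
Option 1 (L := 135):
  L = 135
  B = 75
  F = 250 − 3·135 − 3·75 = -380
  D = 92 − 135 − 3·75 = -268
  G = 119 − 6·(-380) + 5·(-268) = 1059
ΔG = 1059 − 786 = 273; ΔD = -268 − (-247) = -21
Score = 3·273 + (-5)·(-21) = 924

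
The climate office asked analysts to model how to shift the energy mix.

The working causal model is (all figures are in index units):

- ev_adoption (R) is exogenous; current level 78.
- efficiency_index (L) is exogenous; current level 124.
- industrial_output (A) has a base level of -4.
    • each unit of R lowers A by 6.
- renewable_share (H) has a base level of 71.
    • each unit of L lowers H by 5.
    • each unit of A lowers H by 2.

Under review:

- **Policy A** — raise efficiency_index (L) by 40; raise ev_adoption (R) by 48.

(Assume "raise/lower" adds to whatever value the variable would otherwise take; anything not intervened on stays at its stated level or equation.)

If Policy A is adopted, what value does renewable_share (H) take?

771

Policy A (L + 40, R + 48):
  R = 78 + 48 = 126
  L = 124 + 40 = 164
  A = -4 − 6·126 = -760
  H = 71 − 5·164 − 2·(-760) = 771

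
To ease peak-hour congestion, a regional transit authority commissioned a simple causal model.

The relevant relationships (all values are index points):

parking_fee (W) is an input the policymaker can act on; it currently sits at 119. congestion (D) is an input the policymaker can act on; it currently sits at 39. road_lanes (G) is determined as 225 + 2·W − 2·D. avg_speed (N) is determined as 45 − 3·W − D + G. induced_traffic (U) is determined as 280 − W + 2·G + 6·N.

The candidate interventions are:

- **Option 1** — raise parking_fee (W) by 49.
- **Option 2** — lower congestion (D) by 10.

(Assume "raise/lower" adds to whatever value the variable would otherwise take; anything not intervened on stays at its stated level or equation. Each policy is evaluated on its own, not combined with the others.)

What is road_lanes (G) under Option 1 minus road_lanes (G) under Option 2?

78

Option 1 (W + 49):
  W = 119 + 49 = 168
  D = 39
  G = 225 + 2·168 − 2·39 = 483
Option 2 (D − 10):
  W = 119
  D = 39 − 10 = 29
  G = 225 + 2·119 − 2·29 = 405
G: 483 − 405 = 78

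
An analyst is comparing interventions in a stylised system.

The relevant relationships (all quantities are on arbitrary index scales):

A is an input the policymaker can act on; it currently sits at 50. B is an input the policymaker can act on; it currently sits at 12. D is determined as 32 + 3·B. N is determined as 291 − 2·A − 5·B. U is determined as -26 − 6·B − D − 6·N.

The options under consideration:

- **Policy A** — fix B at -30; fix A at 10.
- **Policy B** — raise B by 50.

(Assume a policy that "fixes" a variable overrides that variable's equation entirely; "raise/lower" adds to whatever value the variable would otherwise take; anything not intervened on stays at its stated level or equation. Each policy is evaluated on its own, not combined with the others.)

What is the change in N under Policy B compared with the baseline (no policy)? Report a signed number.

Baseline:
  A = 50
  B = 12
  N = 291 − 2·50 − 5·12 = 131
Policy B (B + 50):
  A = 50
  B = 12 + 50 = 62
  N = 291 − 2·50 − 5·62 = -119
Change in N: -119 − 131 = -250

-250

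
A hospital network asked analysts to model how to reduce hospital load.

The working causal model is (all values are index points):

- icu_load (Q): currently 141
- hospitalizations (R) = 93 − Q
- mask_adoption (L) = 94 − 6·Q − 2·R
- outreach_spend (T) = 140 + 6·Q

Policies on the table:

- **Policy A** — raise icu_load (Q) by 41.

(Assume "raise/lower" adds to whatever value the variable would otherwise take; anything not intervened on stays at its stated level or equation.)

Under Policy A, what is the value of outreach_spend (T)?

1232

Policy A (Q + 41):
  Q = 141 + 41 = 182
  T = 140 + 6·182 = 1232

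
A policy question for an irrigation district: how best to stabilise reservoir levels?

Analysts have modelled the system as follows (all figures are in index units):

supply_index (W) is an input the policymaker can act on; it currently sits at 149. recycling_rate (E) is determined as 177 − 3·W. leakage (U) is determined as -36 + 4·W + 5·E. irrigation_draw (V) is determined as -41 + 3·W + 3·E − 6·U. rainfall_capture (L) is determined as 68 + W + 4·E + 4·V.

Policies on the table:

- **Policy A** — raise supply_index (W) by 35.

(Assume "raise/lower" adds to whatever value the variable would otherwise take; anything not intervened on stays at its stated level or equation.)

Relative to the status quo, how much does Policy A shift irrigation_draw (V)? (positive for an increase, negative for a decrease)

2100

Baseline:
  W = 149
  E = 177 − 3·149 = -270
  U = -36 + 4·149 + 5·(-270) = -790
  V = -41 + 3·149 + 3·(-270) − 6·(-790) = 4336
Policy A (W + 35):
  W = 149 + 35 = 184
  E = 177 − 3·184 = -375
  U = -36 + 4·184 + 5·(-375) = -1175
  V = -41 + 3·184 + 3·(-375) − 6·(-1175) = 6436
Change in V: 6436 − 4336 = 2100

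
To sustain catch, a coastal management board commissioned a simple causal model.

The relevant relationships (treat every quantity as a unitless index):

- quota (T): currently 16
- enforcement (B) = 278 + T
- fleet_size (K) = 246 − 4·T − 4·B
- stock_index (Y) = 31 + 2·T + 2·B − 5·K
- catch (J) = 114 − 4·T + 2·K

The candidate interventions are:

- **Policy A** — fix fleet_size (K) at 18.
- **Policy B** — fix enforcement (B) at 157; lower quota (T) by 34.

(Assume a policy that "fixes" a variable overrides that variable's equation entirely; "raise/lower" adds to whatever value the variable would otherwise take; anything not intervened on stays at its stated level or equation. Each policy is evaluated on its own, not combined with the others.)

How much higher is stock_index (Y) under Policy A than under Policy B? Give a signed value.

Policy A (K := 18):
  T = 16
  B = 278 + 16 = 294
  K = 18
  Y = 31 + 2·16 + 2·294 − 5·18 = 561
Policy B (B := 157, T − 34):
  T = 16 − 34 = -18
  B = 157
  K = 246 − 4·(-18) − 4·157 = -310
  Y = 31 + 2·(-18) + 2·157 − 5·(-310) = 1859
Y: 561 − 1859 = -1298

-1298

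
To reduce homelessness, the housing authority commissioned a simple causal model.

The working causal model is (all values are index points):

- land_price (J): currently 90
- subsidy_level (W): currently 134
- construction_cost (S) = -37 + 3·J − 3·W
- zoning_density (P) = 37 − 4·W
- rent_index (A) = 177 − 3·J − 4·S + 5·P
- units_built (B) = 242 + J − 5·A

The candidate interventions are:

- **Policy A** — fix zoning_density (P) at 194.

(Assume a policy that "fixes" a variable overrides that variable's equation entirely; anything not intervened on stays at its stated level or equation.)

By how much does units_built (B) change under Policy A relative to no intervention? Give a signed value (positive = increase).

Baseline:
  J = 90
  W = 134
  S = -37 + 3·90 − 3·134 = -169
  P = 37 − 4·134 = -499
  A = 177 − 3·90 − 4·(-169) + 5·(-499) = -1912
  B = 242 + 90 − 5·(-1912) = 9892
Policy A (P := 194):
  J = 90
  W = 134
  S = -37 + 3·90 − 3·134 = -169
  P = 194
  A = 177 − 3·90 − 4·(-169) + 5·194 = 1553
  B = 242 + 90 − 5·1553 = -7433
Change in B: -7433 − 9892 = -17325

-17325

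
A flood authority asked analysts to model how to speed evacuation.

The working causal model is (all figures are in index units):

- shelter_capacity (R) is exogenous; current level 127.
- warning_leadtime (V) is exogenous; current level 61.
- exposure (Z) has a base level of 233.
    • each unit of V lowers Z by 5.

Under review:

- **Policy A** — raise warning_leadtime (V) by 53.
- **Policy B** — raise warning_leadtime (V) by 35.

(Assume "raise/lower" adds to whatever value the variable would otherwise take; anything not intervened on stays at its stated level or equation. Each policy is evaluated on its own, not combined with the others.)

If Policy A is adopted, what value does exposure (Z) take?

Policy A (V + 53):
  V = 61 + 53 = 114
  Z = 233 − 5·114 = -337

-337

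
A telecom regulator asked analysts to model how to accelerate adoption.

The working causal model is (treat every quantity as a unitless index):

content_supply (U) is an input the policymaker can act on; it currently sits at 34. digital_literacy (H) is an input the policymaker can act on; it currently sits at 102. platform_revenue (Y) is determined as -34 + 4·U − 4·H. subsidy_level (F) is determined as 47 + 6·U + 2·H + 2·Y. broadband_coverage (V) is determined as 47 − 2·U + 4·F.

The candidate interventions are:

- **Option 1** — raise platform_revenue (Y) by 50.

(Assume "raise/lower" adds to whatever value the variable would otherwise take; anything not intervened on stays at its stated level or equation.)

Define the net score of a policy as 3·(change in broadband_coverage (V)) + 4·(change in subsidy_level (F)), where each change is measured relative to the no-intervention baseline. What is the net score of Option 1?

1600

Baseline:
  U = 34
  H = 102
  Y = -34 + 4·34 − 4·102 = -306
  F = 47 + 6·34 + 2·102 + 2·(-306) = -157
  V = 47 − 2·34 + 4·(-157) = -649
Option 1 (Y + 50):
  U = 34
  H = 102
  Y = -34 + 4·34 − 4·102 (+50 from intervention) = -256
  F = 47 + 6·34 + 2·102 + 2·(-256) = -57
  V = 47 − 2·34 + 4·(-57) = -249
ΔV = -249 − (-649) = 400; ΔF = -57 − (-157) = 100
Score = 3·400 + 4·100 = 1600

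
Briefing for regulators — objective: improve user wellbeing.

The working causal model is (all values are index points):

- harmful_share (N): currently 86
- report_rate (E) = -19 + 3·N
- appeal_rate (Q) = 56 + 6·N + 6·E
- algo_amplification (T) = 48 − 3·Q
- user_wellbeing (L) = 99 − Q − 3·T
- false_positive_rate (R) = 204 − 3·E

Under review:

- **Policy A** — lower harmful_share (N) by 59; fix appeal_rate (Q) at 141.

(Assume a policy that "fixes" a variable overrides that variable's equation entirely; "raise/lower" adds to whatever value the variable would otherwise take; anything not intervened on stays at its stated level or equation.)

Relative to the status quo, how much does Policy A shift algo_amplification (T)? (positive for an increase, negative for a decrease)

Baseline:
  N = 86
  E = -19 + 3·86 = 239
  Q = 56 + 6·86 + 6·239 = 2006
  T = 48 − 3·2006 = -5970
Policy A (N − 59, Q := 141):
  N = 86 − 59 = 27
  E = -19 + 3·27 = 62
  Q = 141
  T = 48 − 3·141 = -375
Change in T: -375 − (-5970) = 5595

5595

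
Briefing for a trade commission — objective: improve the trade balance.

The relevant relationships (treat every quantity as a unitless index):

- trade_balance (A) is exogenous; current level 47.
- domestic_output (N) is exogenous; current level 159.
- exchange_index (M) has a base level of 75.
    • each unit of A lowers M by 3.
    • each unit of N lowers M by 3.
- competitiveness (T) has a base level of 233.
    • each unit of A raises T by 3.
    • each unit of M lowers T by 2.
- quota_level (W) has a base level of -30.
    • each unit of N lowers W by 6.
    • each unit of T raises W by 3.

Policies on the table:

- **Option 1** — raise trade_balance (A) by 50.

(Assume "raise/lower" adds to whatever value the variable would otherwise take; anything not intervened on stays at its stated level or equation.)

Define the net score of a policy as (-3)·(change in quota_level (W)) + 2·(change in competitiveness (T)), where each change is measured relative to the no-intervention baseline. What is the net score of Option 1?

-3150

Baseline:
  A = 47
  N = 159
  M = 75 − 3·47 − 3·159 = -543
  T = 233 + 3·47 − 2·(-543) = 1460
  W = -30 − 6·159 + 3·1460 = 3396
Option 1 (A + 50):
  A = 47 + 50 = 97
  N = 159
  M = 75 − 3·97 − 3·159 = -693
  T = 233 + 3·97 − 2·(-693) = 1910
  W = -30 − 6·159 + 3·1910 = 4746
ΔW = 4746 − 3396 = 1350; ΔT = 1910 − 1460 = 450
Score = (-3)·1350 + 2·450 = -3150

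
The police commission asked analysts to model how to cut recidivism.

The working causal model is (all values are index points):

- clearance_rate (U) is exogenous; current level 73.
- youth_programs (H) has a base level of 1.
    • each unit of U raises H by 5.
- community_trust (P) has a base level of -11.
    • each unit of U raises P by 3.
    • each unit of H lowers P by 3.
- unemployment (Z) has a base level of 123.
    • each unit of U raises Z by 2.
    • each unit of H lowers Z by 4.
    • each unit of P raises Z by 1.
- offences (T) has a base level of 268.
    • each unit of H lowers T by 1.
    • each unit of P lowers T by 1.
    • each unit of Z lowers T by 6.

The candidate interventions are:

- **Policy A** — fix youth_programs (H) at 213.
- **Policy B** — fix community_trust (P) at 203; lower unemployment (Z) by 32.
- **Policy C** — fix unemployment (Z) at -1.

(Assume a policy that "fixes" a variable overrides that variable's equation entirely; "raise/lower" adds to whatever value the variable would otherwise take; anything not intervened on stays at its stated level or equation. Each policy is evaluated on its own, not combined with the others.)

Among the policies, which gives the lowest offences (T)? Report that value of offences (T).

798

Policy A (H := 213):
  U = 73
  H = 213
  P = -11 + 3·73 − 3·213 = -431
  Z = 123 + 2·73 − 4·213 + (-431) = -1014
  T = 268 − 213 − (-431) − 6·(-1014) = 6570
Policy B (P := 203, Z − 32):
  U = 73
  H = 1 + 5·73 = 366
  P = 203
  Z = 123 + 2·73 − 4·366 + 203 (−32 from intervention) = -1024
  T = 268 − 366 − 203 − 6·(-1024) = 5843
Policy C (Z := -1):
  U = 73
  H = 1 + 5·73 = 366
  P = -11 + 3·73 − 3·366 = -890
  Z = -1
  T = 268 − 366 − (-890) − 6·(-1) = 798
Comparing — Policy A: T=6570, Policy B: T=5843, Policy C: T=798. Lowest is 798 (Policy C).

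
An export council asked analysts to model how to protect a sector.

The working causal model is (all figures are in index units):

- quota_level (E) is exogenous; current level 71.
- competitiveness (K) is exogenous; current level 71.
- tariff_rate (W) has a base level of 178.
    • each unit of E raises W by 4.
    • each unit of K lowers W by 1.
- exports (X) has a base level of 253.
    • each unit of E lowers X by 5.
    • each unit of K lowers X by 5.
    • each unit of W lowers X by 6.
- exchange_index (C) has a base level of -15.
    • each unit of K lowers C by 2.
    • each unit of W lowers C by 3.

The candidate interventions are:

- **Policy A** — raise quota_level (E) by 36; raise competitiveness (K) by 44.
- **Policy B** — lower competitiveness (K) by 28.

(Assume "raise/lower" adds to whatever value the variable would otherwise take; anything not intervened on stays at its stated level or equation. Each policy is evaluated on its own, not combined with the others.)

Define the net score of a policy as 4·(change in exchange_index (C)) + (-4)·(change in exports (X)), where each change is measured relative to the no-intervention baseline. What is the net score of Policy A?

2448

Baseline:
  E = 71
  K = 71
  W = 178 + 4·71 − 71 = 391
  X = 253 − 5·71 − 5·71 − 6·391 = -2803
  C = -15 − 2·71 − 3·391 = -1330
Policy A (E + 36, K + 44):
  E = 71 + 36 = 107
  K = 71 + 44 = 115
  W = 178 + 4·107 − 115 = 491
  X = 253 − 5·107 − 5·115 − 6·491 = -3803
  C = -15 − 2·115 − 3·491 = -1718
ΔC = -1718 − (-1330) = -388; ΔX = -3803 − (-2803) = -1000
Score = 4·(-388) + (-4)·(-1000) = 2448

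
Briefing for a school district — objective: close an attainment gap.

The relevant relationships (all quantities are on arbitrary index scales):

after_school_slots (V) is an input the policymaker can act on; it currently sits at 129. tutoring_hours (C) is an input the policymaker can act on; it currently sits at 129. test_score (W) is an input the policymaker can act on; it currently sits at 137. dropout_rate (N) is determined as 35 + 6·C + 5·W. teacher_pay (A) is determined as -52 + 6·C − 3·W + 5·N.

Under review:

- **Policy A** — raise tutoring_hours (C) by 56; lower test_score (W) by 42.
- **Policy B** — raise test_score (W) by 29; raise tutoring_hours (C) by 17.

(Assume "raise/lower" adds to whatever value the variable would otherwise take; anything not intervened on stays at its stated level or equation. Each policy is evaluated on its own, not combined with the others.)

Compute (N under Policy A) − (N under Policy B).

-121

Policy A (C + 56, W − 42):
  C = 129 + 56 = 185
  W = 137 − 42 = 95
  N = 35 + 6·185 + 5·95 = 1620
Policy B (W + 29, C + 17):
  C = 129 + 17 = 146
  W = 137 + 29 = 166
  N = 35 + 6·146 + 5·166 = 1741
N: 1620 − 1741 = -121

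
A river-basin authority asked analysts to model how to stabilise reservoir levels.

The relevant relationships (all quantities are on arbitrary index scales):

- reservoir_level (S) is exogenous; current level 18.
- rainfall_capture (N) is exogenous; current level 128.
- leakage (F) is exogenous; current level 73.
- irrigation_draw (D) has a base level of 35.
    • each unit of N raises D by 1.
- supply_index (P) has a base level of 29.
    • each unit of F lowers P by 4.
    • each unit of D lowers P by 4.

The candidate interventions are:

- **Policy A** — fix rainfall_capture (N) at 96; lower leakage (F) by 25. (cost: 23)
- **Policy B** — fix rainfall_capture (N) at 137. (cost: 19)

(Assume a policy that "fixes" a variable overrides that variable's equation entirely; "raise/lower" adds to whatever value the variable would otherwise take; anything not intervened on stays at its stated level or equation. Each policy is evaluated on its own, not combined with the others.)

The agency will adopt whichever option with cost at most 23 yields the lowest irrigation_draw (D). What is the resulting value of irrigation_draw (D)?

131

Policy A (N := 96, F − 25):
  N = 96
  D = 35 + 96 = 131
Policy B (N := 137):
  N = 137
  D = 35 + 137 = 172
Comparing — Policy A: D=131, Policy B: D=172. Lowest is 131 (Policy A).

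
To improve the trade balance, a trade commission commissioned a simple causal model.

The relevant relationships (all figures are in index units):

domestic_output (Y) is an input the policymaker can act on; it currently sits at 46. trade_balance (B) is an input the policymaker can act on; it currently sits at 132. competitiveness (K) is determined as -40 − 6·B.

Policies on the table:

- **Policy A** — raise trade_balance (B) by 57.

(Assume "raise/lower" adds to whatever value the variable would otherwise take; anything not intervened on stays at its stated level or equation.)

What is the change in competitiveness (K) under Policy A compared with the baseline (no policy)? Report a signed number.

-342

Baseline:
  B = 132
  K = -40 − 6·132 = -832
Policy A (B + 57):
  B = 132 + 57 = 189
  K = -40 − 6·189 = -1174
Change in K: -1174 − (-832) = -342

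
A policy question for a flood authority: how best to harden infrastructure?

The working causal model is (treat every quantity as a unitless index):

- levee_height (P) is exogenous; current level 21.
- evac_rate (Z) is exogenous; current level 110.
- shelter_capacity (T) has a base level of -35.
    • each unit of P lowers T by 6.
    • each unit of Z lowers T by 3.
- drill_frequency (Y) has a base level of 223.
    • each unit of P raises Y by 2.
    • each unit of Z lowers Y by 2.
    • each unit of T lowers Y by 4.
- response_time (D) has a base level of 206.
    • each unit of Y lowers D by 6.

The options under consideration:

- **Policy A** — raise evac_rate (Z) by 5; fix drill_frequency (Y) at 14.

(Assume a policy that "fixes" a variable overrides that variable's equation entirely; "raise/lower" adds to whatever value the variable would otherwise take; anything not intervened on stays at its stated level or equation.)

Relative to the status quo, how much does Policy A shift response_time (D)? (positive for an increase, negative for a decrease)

Baseline:
  P = 21
  Z = 110
  T = -35 − 6·21 − 3·110 = -491
  Y = 223 + 2·21 − 2·110 − 4·(-491) = 2009
  D = 206 − 6·2009 = -11848
Policy A (Z + 5, Y := 14):
  P = 21
  Z = 110 + 5 = 115
  T = -35 − 6·21 − 3·115 = -506
  Y = 14
  D = 206 − 6·14 = 122
Change in D: 122 − (-11848) = 11970

11970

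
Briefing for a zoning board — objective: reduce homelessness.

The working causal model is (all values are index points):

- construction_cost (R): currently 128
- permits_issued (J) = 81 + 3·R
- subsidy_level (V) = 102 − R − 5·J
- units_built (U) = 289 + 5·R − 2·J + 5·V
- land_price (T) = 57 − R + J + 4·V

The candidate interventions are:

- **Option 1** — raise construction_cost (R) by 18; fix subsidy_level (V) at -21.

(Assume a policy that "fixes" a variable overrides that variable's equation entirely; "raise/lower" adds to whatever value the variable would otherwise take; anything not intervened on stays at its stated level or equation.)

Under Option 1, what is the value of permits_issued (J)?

519

Option 1 (R + 18, V := -21):
  R = 128 + 18 = 146
  J = 81 + 3·146 = 519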